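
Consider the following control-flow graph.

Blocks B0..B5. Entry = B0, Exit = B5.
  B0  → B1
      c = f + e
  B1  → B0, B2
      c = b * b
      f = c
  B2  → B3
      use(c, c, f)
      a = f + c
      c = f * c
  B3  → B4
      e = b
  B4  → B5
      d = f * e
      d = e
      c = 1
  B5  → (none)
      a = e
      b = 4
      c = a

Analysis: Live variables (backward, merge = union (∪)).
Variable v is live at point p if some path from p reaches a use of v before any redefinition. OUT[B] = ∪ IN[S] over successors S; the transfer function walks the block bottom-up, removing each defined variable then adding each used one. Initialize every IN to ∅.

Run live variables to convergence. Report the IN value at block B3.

Answer: {b, f}

Trace:
Converged values:
  B0:  IN={b, e, f}  OUT={b, e}
  B1:  IN={b, e}  OUT={b, c, e, f}
  B2:  IN={b, c, f}  OUT={b, f}
  B3:  IN={b, f}  OUT={e, f}
  B4:  IN={e, f}  OUT={e}
  B5:  IN={e}  OUT={}

Merge at B3: OUT[B3] = IN[B4] = {e, f}
Applying B3's transfer function to that OUT value gives IN[B3] (row B3 above).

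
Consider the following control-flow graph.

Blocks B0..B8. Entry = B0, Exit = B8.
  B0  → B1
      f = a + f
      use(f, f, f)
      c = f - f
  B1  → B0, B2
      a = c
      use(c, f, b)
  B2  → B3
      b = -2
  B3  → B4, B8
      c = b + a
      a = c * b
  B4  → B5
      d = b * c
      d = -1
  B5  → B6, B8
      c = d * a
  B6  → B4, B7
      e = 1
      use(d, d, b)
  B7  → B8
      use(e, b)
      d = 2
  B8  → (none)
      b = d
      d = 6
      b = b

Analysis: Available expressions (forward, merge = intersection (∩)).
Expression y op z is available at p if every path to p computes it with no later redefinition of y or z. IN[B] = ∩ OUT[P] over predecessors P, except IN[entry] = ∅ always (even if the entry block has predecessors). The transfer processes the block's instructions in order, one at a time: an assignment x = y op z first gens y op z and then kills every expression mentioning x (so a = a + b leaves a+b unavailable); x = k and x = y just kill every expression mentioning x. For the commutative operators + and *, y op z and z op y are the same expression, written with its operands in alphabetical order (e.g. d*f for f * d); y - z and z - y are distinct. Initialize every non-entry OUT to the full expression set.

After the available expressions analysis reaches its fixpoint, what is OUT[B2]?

Answer: {f-f}

Derivation:
Per-block solution:
  B0:   IN={}   OUT={f-f}
  B1:   IN={f-f}   OUT={f-f}
  B2:   IN={f-f}   OUT={f-f}
  B3:   IN={f-f}   OUT={b*c, f-f}
  B4:   IN={f-f}   OUT={b*c, f-f}
  B5:   IN={b*c, f-f}   OUT={a*d, f-f}
  B6:   IN={a*d, f-f}   OUT={a*d, f-f}
  B7:   IN={a*d, f-f}   OUT={f-f}
  B8:   IN={f-f}   OUT={f-f}

Merge at B2: IN[B2] = OUT[B1] = {f-f}
Applying B2's transfer function to that IN value gives OUT[B2] (row B2 above).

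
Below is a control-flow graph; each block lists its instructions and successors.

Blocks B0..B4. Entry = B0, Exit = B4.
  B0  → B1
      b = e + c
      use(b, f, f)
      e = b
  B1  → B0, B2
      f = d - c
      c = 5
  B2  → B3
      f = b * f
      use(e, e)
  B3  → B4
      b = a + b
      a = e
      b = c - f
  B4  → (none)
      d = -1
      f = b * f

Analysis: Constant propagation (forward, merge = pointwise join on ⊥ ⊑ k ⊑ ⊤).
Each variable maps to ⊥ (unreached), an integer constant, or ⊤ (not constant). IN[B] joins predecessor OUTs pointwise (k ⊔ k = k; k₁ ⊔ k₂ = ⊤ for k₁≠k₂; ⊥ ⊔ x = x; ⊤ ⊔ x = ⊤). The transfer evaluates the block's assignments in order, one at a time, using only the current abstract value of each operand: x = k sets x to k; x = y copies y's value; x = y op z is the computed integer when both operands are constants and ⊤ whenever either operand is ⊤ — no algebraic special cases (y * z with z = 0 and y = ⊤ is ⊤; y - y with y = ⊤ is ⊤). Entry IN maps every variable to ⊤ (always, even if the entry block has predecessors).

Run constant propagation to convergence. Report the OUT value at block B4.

Answer: {a: ⊤, b: ⊤, c: 5, d: -1, e: ⊤, f: ⊤}

Trace:
Converged values:
  B0:  IN=(all ⊤)  OUT=(all ⊤)
  B1:  IN=(all ⊤)  OUT={c:5; rest ⊤}
  B2:  IN={c:5; rest ⊤}  OUT={c:5; rest ⊤}
  B3:  IN={c:5; rest ⊤}  OUT={c:5; rest ⊤}
  B4:  IN={c:5; rest ⊤}  OUT={c:5, d:-1; rest ⊤}

Merge at B4: IN[B4] = OUT[B3] = {a: ⊤, b: ⊤, c: 5, d: ⊤, e: ⊤, f: ⊤}
Applying B4's transfer function to that IN value gives OUT[B4] (row B4 above).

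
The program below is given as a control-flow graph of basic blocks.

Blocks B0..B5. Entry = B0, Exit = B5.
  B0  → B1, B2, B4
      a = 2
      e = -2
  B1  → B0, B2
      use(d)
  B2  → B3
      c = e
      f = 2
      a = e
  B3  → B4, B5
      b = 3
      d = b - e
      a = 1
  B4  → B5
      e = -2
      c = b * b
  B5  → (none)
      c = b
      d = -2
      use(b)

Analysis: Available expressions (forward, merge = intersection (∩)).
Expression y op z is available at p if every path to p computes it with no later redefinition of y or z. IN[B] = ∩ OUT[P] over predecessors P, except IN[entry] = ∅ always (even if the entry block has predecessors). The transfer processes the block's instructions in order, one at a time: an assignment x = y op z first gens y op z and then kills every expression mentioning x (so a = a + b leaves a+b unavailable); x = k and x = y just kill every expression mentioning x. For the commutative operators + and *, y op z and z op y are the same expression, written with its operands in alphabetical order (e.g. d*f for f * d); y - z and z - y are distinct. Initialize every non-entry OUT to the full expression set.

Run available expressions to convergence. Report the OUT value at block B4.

Converged values:
  B0:   IN={}   OUT={}
  B1:   IN={}   OUT={}
  B2:   IN={}   OUT={}
  B3:   IN={}   OUT={b-e}
  B4:   IN={}   OUT={b*b}
  B5:   IN={}   OUT={}

Merge at B4: IN[B4] = OUT[B0] ∩ OUT[B3] = {}
Applying B4's transfer function to that IN value gives OUT[B4] (row B4 above).

Answer: {b*b}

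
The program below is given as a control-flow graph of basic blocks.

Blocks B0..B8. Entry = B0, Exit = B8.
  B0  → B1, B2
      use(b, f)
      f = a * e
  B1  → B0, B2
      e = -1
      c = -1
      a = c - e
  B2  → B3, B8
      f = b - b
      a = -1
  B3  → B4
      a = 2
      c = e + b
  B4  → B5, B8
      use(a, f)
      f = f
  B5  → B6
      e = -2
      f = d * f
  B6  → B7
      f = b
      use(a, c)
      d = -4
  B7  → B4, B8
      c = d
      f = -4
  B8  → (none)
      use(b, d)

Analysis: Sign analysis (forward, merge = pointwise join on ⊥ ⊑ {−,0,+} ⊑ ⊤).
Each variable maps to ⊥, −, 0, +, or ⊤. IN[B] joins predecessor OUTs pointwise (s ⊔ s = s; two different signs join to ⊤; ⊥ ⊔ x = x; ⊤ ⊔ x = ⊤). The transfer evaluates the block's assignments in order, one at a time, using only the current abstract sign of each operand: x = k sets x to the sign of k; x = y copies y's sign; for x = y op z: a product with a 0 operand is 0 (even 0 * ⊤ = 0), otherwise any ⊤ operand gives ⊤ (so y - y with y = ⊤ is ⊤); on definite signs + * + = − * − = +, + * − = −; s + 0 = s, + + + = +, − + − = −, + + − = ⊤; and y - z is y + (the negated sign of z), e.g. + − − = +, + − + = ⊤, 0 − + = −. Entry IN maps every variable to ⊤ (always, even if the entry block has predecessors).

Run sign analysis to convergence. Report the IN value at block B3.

Converged values:
  B0:   IN=(all ⊤)   OUT=(all ⊤)
  B1:   IN=(all ⊤)   OUT={c:-, e:-; rest ⊤}
  B2:   IN=(all ⊤)   OUT={a:-; rest ⊤}
  B3:   IN={a:-; rest ⊤}   OUT={a:+; rest ⊤}
  B4:   IN={a:+; rest ⊤}   OUT={a:+; rest ⊤}
  B5:   IN={a:+; rest ⊤}   OUT={a:+, e:-; rest ⊤}
  B6:   IN={a:+, e:-; rest ⊤}   OUT={a:+, d:-, e:-; rest ⊤}
  B7:   IN={a:+, d:-, e:-; rest ⊤}   OUT={a:+, c:-, d:-, e:-, f:-; rest ⊤}
  B8:   IN=(all ⊤)   OUT=(all ⊤)

Merge at B3: IN[B3] = OUT[B2] = {a: -, b: ⊤, c: ⊤, d: ⊤, e: ⊤, f: ⊤}

Answer: {a: -, b: ⊤, c: ⊤, d: ⊤, e: ⊤, f: ⊤}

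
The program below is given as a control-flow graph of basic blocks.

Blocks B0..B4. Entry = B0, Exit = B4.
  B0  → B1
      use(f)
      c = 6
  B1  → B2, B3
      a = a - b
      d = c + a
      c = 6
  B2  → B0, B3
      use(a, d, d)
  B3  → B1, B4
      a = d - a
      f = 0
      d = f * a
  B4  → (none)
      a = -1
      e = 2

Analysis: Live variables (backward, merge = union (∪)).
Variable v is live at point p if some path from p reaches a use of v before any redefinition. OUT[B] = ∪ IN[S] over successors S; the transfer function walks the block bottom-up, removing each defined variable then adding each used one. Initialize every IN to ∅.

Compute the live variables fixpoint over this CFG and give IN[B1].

Fixpoint table:
  B0: | IN={a, b, f} | OUT={a, b, c, f}
  B1: | IN={a, b, c, f} | OUT={a, b, c, d, f}
  B2: | IN={a, b, c, d, f} | OUT={a, b, c, d, f}
  B3: | IN={a, b, c, d} | OUT={a, b, c, f}
  B4: | IN={} | OUT={}

Merge at B1: OUT[B1] = IN[B2] ⊔ IN[B3] = {a, b, c, d, f}
Applying B1's transfer function to that OUT value gives IN[B1] (row B1 above).

Answer: {a, b, c, f}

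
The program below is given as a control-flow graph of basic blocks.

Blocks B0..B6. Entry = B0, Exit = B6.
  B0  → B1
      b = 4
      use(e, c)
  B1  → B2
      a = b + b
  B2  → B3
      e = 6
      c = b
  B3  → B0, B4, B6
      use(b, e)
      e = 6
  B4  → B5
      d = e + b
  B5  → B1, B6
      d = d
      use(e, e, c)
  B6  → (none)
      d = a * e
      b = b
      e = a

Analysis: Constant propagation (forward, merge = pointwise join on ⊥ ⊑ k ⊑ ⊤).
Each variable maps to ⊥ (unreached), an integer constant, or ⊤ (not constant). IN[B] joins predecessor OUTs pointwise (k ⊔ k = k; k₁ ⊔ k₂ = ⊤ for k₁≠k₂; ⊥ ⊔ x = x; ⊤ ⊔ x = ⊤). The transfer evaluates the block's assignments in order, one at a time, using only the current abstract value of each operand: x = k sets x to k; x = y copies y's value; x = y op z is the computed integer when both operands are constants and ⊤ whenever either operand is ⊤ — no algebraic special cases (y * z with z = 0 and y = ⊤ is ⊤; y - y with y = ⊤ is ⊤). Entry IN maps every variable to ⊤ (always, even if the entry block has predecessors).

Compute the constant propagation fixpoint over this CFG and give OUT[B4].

Answer: {a: 8, b: 4, c: 4, d: 10, e: 6, f: ⊤}

Trace:
Per-block solution:
  B0:   IN=(all ⊤)   OUT={b:4; rest ⊤}
  B1:   IN={b:4; rest ⊤}   OUT={a:8, b:4; rest ⊤}
  B2:   IN={a:8, b:4; rest ⊤}   OUT={a:8, b:4, c:4, e:6; rest ⊤}
  B3:   IN={a:8, b:4, c:4, e:6; rest ⊤}   OUT={a:8, b:4, c:4, e:6; rest ⊤}
  B4:   IN={a:8, b:4, c:4, e:6; rest ⊤}   OUT={a:8, b:4, c:4, d:10, e:6; rest ⊤}
  B5:   IN={a:8, b:4, c:4, d:10, e:6; rest ⊤}   OUT={a:8, b:4, c:4, d:10, e:6; rest ⊤}
  B6:   IN={a:8, b:4, c:4, e:6; rest ⊤}   OUT={a:8, b:4, c:4, d:48, e:8; rest ⊤}

Merge at B4: IN[B4] = OUT[B3] = {a: 8, b: 4, c: 4, d: ⊤, e: 6, f: ⊤}
Applying B4's transfer function to that IN value gives OUT[B4] (row B4 above).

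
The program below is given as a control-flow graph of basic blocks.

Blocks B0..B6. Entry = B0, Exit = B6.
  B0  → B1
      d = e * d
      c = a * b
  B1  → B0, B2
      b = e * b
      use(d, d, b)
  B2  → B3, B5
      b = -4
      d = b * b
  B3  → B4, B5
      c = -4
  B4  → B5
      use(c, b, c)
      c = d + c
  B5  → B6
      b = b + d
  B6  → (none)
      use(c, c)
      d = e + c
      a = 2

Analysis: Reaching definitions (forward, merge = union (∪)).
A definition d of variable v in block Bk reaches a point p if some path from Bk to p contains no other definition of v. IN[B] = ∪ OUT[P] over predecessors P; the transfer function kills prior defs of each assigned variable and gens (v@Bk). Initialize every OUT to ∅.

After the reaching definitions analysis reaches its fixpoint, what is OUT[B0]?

Fixpoint table:
  B0: | IN={b@B1, c@B0, d@B0} | OUT={b@B1, c@B0, d@B0}
  B1: | IN={b@B1, c@B0, d@B0} | OUT={b@B1, c@B0, d@B0}
  B2: | IN={b@B1, c@B0, d@B0} | OUT={b@B2, c@B0, d@B2}
  B3: | IN={b@B2, c@B0, d@B2} | OUT={b@B2, c@B3, d@B2}
  B4: | IN={b@B2, c@B3, d@B2} | OUT={b@B2, c@B4, d@B2}
  B5: | IN={b@B2, c@B0, c@B3, c@B4, d@B2} | OUT={b@B5, c@B0, c@B3, c@B4, d@B2}
  B6: | IN={b@B5, c@B0, c@B3, c@B4, d@B2} | OUT={a@B6, b@B5, c@B0, c@B3, c@B4, d@B6}

Merge at B0 (entry node, so the boundary value {} is joined with the incoming edge(s)): IN[B0] = {} ⊔ OUT[B1] = {b@B1, c@B0, d@B0}
Applying B0's transfer function to that IN value gives OUT[B0] (row B0 above).

Answer: {b@B1, c@B0, d@B0}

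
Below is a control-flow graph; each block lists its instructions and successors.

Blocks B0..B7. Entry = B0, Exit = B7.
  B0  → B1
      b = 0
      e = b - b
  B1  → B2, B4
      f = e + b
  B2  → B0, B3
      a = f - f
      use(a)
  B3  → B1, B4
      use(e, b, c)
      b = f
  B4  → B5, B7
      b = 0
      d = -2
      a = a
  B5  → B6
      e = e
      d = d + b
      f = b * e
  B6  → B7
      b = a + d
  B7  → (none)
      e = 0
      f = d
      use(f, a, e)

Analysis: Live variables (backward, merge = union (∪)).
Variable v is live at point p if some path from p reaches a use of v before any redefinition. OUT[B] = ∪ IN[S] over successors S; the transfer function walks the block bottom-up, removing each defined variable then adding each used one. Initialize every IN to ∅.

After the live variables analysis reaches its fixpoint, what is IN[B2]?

Answer: {b, c, e, f}

Working:
Per-block solution:
  B0:   IN={a, c}   OUT={a, b, c, e}
  B1:   IN={a, b, c, e}   OUT={a, b, c, e, f}
  B2:   IN={b, c, e, f}   OUT={a, b, c, e, f}
  B3:   IN={a, b, c, e, f}   OUT={a, b, c, e}
  B4:   IN={a, e}   OUT={a, b, d, e}
  B5:   IN={a, b, d, e}   OUT={a, d}
  B6:   IN={a, d}   OUT={a, d}
  B7:   IN={a, d}   OUT={}

Merge at B2: OUT[B2] = IN[B0] ⊔ IN[B3] = {a, b, c, e, f}
Applying B2's transfer function to that OUT value gives IN[B2] (row B2 above).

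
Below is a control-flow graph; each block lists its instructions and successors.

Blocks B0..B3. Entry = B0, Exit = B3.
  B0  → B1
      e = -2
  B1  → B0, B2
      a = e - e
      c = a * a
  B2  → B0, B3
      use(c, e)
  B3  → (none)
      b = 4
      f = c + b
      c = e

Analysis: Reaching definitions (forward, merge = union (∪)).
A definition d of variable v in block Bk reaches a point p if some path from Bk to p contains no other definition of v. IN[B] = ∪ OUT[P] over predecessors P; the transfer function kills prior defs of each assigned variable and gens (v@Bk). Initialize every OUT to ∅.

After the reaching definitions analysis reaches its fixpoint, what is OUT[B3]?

Per-block solution:
  B0: | IN={a@B1, c@B1, e@B0} | OUT={a@B1, c@B1, e@B0}
  B1: | IN={a@B1, c@B1, e@B0} | OUT={a@B1, c@B1, e@B0}
  B2: | IN={a@B1, c@B1, e@B0} | OUT={a@B1, c@B1, e@B0}
  B3: | IN={a@B1, c@B1, e@B0} | OUT={a@B1, b@B3, c@B3, e@B0, f@B3}

Merge at B3: IN[B3] = OUT[B2] = {a@B1, c@B1, e@B0}
Applying B3's transfer function to that IN value gives OUT[B3] (row B3 above).

Answer: {a@B1, b@B3, c@B3, e@B0, f@B3}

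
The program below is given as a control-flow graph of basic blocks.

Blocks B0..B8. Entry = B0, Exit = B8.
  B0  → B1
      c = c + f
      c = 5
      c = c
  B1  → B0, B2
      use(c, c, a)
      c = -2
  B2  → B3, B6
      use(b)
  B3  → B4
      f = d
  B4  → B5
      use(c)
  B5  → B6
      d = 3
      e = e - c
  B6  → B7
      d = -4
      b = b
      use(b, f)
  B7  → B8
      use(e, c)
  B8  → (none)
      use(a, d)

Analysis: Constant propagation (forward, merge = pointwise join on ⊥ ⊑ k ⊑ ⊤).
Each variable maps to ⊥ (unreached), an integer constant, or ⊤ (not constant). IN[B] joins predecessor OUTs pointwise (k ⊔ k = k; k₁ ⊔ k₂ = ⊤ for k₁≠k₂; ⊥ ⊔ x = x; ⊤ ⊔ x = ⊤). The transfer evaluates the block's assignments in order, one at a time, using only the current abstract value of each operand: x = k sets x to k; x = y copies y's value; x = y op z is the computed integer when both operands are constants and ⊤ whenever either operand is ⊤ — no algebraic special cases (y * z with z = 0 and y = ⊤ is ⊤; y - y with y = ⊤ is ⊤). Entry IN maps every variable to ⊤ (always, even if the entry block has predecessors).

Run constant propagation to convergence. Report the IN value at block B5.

Per-block solution:
  B0: | IN=(all ⊤) | OUT={c:5; rest ⊤}
  B1: | IN={c:5; rest ⊤} | OUT={c:-2; rest ⊤}
  B2: | IN={c:-2; rest ⊤} | OUT={c:-2; rest ⊤}
  B3: | IN={c:-2; rest ⊤} | OUT={c:-2; rest ⊤}
  B4: | IN={c:-2; rest ⊤} | OUT={c:-2; rest ⊤}
  B5: | IN={c:-2; rest ⊤} | OUT={c:-2, d:3; rest ⊤}
  B6: | IN={c:-2; rest ⊤} | OUT={c:-2, d:-4; rest ⊤}
  B7: | IN={c:-2, d:-4; rest ⊤} | OUT={c:-2, d:-4; rest ⊤}
  B8: | IN={c:-2, d:-4; rest ⊤} | OUT={c:-2, d:-4; rest ⊤}

Merge at B5: IN[B5] = OUT[B4] = {a: ⊤, b: ⊤, c: -2, d: ⊤, e: ⊤, f: ⊤}

Answer: {a: ⊤, b: ⊤, c: -2, d: ⊤, e: ⊤, f: ⊤}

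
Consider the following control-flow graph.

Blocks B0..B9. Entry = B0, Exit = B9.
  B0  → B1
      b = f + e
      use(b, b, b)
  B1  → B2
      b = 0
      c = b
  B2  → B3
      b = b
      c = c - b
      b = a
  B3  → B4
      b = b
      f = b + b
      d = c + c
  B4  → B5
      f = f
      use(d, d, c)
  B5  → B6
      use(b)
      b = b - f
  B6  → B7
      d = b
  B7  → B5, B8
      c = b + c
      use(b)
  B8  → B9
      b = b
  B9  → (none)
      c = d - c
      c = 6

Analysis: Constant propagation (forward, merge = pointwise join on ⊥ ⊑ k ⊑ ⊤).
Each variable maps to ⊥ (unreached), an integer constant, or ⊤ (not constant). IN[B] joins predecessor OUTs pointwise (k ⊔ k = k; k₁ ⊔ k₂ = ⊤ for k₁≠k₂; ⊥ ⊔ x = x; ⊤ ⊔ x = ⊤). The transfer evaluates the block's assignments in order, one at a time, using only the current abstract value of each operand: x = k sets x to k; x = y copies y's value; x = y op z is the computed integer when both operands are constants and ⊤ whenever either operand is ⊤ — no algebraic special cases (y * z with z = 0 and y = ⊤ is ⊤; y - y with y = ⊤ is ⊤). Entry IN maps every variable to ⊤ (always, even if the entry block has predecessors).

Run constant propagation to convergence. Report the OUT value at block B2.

Answer: {a: ⊤, b: ⊤, c: 0, d: ⊤, e: ⊤, f: ⊤}

Working:
Fixpoint table:
  B0:  IN=(all ⊤)  OUT=(all ⊤)
  B1:  IN=(all ⊤)  OUT={b:0, c:0; rest ⊤}
  B2:  IN={b:0, c:0; rest ⊤}  OUT={c:0; rest ⊤}
  B3:  IN={c:0; rest ⊤}  OUT={c:0, d:0; rest ⊤}
  B4:  IN={c:0, d:0; rest ⊤}  OUT={c:0, d:0; rest ⊤}
  B5:  IN=(all ⊤)  OUT=(all ⊤)
  B6:  IN=(all ⊤)  OUT=(all ⊤)
  B7:  IN=(all ⊤)  OUT=(all ⊤)
  B8:  IN=(all ⊤)  OUT=(all ⊤)
  B9:  IN=(all ⊤)  OUT={c:6; rest ⊤}

Merge at B2: IN[B2] = OUT[B1] = {a: ⊤, b: 0, c: 0, d: ⊤, e: ⊤, f: ⊤}
Applying B2's transfer function to that IN value gives OUT[B2] (row B2 above).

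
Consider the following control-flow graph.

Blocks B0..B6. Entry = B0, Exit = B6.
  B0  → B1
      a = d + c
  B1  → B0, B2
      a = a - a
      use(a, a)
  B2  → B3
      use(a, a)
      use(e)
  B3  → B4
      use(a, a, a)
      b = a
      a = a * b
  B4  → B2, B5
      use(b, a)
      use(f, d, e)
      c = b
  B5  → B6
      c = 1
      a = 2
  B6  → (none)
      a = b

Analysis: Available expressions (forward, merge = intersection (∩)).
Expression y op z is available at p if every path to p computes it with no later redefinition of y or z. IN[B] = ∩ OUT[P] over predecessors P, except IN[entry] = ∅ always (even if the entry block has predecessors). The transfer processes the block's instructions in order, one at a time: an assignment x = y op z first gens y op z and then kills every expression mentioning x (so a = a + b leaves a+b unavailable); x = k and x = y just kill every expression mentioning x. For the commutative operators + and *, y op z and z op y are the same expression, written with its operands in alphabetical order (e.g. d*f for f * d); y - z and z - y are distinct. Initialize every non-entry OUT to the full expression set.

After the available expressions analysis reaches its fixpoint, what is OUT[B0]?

Fixpoint table:
  B0:  IN={}  OUT={c+d}
  B1:  IN={c+d}  OUT={c+d}
  B2:  IN={}  OUT={}
  B3:  IN={}  OUT={}
  B4:  IN={}  OUT={}
  B5:  IN={}  OUT={}
  B6:  IN={}  OUT={}

Merge at B0 (entry node, so the boundary value {} is joined with the incoming edge(s)): IN[B0] = {} ∩ OUT[B1] = {}
Applying B0's transfer function to that IN value gives OUT[B0] (row B0 above).

Answer: {c+d}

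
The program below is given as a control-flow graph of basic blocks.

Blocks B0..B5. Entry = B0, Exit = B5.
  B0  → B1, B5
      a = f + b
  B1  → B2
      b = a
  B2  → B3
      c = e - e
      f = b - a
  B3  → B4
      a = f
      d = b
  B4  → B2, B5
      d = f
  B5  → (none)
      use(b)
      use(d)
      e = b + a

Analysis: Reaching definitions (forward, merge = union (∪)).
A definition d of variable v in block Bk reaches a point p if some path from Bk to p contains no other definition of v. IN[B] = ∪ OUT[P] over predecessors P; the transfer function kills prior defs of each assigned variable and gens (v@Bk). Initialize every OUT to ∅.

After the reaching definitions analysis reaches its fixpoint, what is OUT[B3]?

Per-block solution:
  B0:  IN={}  OUT={a@B0}
  B1:  IN={a@B0}  OUT={a@B0, b@B1}
  B2:  IN={a@B0, a@B3, b@B1, c@B2, d@B4, f@B2}  OUT={a@B0, a@B3, b@B1, c@B2, d@B4, f@B2}
  B3:  IN={a@B0, a@B3, b@B1, c@B2, d@B4, f@B2}  OUT={a@B3, b@B1, c@B2, d@B3, f@B2}
  B4:  IN={a@B3, b@B1, c@B2, d@B3, f@B2}  OUT={a@B3, b@B1, c@B2, d@B4, f@B2}
  B5:  IN={a@B0, a@B3, b@B1, c@B2, d@B4, f@B2}  OUT={a@B0, a@B3, b@B1, c@B2, d@B4, e@B5, f@B2}

Merge at B3: IN[B3] = OUT[B2] = {a@B0, a@B3, b@B1, c@B2, d@B4, f@B2}
Applying B3's transfer function to that IN value gives OUT[B3] (row B3 above).

Answer: {a@B3, b@B1, c@B2, d@B3, f@B2}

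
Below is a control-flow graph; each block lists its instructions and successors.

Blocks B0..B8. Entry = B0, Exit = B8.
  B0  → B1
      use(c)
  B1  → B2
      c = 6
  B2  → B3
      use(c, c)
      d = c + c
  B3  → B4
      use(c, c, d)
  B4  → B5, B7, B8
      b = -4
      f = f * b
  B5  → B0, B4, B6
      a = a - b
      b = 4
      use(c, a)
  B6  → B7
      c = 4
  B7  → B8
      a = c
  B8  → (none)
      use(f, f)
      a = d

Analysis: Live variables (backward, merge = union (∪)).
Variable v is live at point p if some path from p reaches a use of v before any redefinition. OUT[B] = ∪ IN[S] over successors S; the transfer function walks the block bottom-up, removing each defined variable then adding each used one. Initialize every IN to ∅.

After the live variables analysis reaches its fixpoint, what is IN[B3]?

Fixpoint table:
  B0:  IN={a, c, f}  OUT={a, f}
  B1:  IN={a, f}  OUT={a, c, f}
  B2:  IN={a, c, f}  OUT={a, c, d, f}
  B3:  IN={a, c, d, f}  OUT={a, c, d, f}
  B4:  IN={a, c, d, f}  OUT={a, b, c, d, f}
  B5:  IN={a, b, c, d, f}  OUT={a, c, d, f}
  B6:  IN={d, f}  OUT={c, d, f}
  B7:  IN={c, d, f}  OUT={d, f}
  B8:  IN={d, f}  OUT={}

Merge at B3: OUT[B3] = IN[B4] = {a, c, d, f}
Applying B3's transfer function to that OUT value gives IN[B3] (row B3 above).

Answer: {a, c, d, f}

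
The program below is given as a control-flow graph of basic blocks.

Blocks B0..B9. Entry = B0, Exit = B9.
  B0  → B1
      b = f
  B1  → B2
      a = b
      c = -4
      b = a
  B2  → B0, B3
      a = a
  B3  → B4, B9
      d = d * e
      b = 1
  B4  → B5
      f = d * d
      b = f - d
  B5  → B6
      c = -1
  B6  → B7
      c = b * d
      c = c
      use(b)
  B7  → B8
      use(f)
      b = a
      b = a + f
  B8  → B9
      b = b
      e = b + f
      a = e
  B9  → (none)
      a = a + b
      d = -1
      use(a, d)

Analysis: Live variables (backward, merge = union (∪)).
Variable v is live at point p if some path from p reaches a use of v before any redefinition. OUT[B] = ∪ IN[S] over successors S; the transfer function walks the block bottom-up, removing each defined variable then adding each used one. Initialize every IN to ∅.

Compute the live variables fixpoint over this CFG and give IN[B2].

Answer: {a, d, e, f}

Derivation:
Converged values:
  B0:   IN={d, e, f}   OUT={b, d, e, f}
  B1:   IN={b, d, e, f}   OUT={a, d, e, f}
  B2:   IN={a, d, e, f}   OUT={a, d, e, f}
  B3:   IN={a, d, e}   OUT={a, b, d}
  B4:   IN={a, d}   OUT={a, b, d, f}
  B5:   IN={a, b, d, f}   OUT={a, b, d, f}
  B6:   IN={a, b, d, f}   OUT={a, f}
  B7:   IN={a, f}   OUT={b, f}
  B8:   IN={b, f}   OUT={a, b}
  B9:   IN={a, b}   OUT={}

Merge at B2: OUT[B2] = IN[B0] ⊔ IN[B3] = {a, d, e, f}
Applying B2's transfer function to that OUT value gives IN[B2] (row B2 above).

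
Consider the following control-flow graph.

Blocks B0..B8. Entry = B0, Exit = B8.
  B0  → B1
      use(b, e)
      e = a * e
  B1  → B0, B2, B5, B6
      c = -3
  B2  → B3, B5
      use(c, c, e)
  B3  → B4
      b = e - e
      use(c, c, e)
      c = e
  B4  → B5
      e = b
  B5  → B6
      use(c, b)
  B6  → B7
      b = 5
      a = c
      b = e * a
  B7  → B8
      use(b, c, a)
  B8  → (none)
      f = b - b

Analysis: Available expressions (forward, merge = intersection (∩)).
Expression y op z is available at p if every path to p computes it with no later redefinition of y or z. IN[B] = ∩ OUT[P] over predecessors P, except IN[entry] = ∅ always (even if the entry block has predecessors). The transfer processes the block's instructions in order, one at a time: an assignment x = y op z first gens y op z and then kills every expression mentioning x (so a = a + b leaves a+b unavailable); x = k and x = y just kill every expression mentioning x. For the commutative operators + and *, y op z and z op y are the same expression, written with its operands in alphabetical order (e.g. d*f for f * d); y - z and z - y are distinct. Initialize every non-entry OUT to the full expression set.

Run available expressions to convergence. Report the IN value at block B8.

Converged values:
  B0:   IN={}   OUT={}
  B1:   IN={}   OUT={}
  B2:   IN={}   OUT={}
  B3:   IN={}   OUT={e-e}
  B4:   IN={e-e}   OUT={}
  B5:   IN={}   OUT={}
  B6:   IN={}   OUT={a*e}
  B7:   IN={a*e}   OUT={a*e}
  B8:   IN={a*e}   OUT={a*e, b-b}

Merge at B8: IN[B8] = OUT[B7] = {a*e}

Answer: {a*e}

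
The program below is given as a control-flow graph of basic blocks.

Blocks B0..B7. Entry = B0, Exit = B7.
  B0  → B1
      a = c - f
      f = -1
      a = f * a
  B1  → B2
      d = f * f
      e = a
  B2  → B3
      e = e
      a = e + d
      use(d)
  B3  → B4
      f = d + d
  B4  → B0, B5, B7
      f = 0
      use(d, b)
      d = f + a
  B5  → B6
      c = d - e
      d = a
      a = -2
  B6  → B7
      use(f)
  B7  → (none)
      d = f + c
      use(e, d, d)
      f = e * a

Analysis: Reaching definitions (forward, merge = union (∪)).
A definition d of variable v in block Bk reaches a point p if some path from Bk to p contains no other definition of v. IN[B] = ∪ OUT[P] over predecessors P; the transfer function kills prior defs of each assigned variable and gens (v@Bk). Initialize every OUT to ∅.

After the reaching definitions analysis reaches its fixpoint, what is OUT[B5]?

Answer: {a@B5, c@B5, d@B5, e@B2, f@B4}

Derivation:
Fixpoint table:
  B0: | IN={a@B2, d@B4, e@B2, f@B4} | OUT={a@B0, d@B4, e@B2, f@B0}
  B1: | IN={a@B0, d@B4, e@B2, f@B0} | OUT={a@B0, d@B1, e@B1, f@B0}
  B2: | IN={a@B0, d@B1, e@B1, f@B0} | OUT={a@B2, d@B1, e@B2, f@B0}
  B3: | IN={a@B2, d@B1, e@B2, f@B0} | OUT={a@B2, d@B1, e@B2, f@B3}
  B4: | IN={a@B2, d@B1, e@B2, f@B3} | OUT={a@B2, d@B4, e@B2, f@B4}
  B5: | IN={a@B2, d@B4, e@B2, f@B4} | OUT={a@B5, c@B5, d@B5, e@B2, f@B4}
  B6: | IN={a@B5, c@B5, d@B5, e@B2, f@B4} | OUT={a@B5, c@B5, d@B5, e@B2, f@B4}
  B7: | IN={a@B2, a@B5, c@B5, d@B4, d@B5, e@B2, f@B4} | OUT={a@B2, a@B5, c@B5, d@B7, e@B2, f@B7}

Merge at B5: IN[B5] = OUT[B4] = {a@B2, d@B4, e@B2, f@B4}
Applying B5's transfer function to that IN value gives OUT[B5] (row B5 above).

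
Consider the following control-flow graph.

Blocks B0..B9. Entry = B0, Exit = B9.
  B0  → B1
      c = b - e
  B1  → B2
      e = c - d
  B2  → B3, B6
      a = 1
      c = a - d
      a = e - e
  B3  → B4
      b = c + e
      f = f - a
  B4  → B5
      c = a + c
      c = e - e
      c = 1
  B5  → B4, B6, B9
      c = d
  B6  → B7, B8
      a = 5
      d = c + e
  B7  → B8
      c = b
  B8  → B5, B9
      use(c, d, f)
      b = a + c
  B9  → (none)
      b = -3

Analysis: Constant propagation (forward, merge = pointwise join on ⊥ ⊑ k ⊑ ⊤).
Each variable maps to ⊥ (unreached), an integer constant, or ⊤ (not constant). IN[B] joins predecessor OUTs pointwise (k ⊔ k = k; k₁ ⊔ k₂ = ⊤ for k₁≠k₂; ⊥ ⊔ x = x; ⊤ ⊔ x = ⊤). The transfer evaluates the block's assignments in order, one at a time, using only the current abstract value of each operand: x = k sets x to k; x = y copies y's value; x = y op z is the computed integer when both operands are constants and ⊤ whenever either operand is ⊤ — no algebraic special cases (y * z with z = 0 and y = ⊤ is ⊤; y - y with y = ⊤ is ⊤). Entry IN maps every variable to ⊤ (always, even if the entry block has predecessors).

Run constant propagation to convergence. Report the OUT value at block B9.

Answer: {a: ⊤, b: -3, c: ⊤, d: ⊤, e: ⊤, f: ⊤}

Working:
Fixpoint table:
  B0:  IN=(all ⊤)  OUT=(all ⊤)
  B1:  IN=(all ⊤)  OUT=(all ⊤)
  B2:  IN=(all ⊤)  OUT=(all ⊤)
  B3:  IN=(all ⊤)  OUT=(all ⊤)
  B4:  IN=(all ⊤)  OUT={c:1; rest ⊤}
  B5:  IN=(all ⊤)  OUT=(all ⊤)
  B6:  IN=(all ⊤)  OUT={a:5; rest ⊤}
  B7:  IN={a:5; rest ⊤}  OUT={a:5; rest ⊤}
  B8:  IN={a:5; rest ⊤}  OUT={a:5; rest ⊤}
  B9:  IN=(all ⊤)  OUT={b:-3; rest ⊤}

Merge at B9: IN[B9] = OUT[B5] ⊔ OUT[B8] = {a: ⊤, b: ⊤, c: ⊤, d: ⊤, e: ⊤, f: ⊤}
Applying B9's transfer function to that IN value gives OUT[B9] (row B9 above).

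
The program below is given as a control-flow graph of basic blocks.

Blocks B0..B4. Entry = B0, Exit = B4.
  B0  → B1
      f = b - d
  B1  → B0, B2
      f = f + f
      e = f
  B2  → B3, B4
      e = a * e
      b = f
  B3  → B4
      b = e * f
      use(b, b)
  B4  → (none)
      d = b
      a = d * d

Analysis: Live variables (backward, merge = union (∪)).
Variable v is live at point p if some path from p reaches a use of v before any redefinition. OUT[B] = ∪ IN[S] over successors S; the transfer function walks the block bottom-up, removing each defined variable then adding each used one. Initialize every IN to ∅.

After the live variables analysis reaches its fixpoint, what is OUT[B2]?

Answer: {b, e, f}

Working:
Fixpoint table:
  B0:   IN={a, b, d}   OUT={a, b, d, f}
  B1:   IN={a, b, d, f}   OUT={a, b, d, e, f}
  B2:   IN={a, e, f}   OUT={b, e, f}
  B3:   IN={e, f}   OUT={b}
  B4:   IN={b}   OUT={}

Merge at B2: OUT[B2] = IN[B3] ⊔ IN[B4] = {b, e, f}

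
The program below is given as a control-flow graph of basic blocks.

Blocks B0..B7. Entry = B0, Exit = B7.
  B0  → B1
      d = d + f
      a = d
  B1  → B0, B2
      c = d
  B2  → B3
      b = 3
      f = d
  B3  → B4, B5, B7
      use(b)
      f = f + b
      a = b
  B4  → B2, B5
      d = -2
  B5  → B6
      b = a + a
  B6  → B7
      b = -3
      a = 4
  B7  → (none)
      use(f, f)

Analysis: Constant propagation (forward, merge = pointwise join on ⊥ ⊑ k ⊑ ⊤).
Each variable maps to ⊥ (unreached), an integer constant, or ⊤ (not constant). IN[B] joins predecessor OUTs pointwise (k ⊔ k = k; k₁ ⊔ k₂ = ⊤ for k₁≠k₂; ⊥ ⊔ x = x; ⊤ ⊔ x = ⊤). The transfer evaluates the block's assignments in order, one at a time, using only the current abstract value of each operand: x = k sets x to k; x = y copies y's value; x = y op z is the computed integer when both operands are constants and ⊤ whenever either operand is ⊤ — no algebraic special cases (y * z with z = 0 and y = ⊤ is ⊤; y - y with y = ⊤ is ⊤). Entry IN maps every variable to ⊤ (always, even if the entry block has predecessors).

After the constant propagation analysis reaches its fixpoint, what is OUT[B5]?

Converged values:
  B0: | IN=(all ⊤) | OUT=(all ⊤)
  B1: | IN=(all ⊤) | OUT=(all ⊤)
  B2: | IN=(all ⊤) | OUT={b:3; rest ⊤}
  B3: | IN={b:3; rest ⊤} | OUT={a:3, b:3; rest ⊤}
  B4: | IN={a:3, b:3; rest ⊤} | OUT={a:3, b:3, d:-2; rest ⊤}
  B5: | IN={a:3, b:3; rest ⊤} | OUT={a:3, b:6; rest ⊤}
  B6: | IN={a:3, b:6; rest ⊤} | OUT={a:4, b:-3; rest ⊤}
  B7: | IN=(all ⊤) | OUT=(all ⊤)

Merge at B5: IN[B5] = OUT[B3] ⊔ OUT[B4] = {a: 3, b: 3, c: ⊤, d: ⊤, e: ⊤, f: ⊤}
Applying B5's transfer function to that IN value gives OUT[B5] (row B5 above).

Answer: {a: 3, b: 6, c: ⊤, d: ⊤, e: ⊤, f: ⊤}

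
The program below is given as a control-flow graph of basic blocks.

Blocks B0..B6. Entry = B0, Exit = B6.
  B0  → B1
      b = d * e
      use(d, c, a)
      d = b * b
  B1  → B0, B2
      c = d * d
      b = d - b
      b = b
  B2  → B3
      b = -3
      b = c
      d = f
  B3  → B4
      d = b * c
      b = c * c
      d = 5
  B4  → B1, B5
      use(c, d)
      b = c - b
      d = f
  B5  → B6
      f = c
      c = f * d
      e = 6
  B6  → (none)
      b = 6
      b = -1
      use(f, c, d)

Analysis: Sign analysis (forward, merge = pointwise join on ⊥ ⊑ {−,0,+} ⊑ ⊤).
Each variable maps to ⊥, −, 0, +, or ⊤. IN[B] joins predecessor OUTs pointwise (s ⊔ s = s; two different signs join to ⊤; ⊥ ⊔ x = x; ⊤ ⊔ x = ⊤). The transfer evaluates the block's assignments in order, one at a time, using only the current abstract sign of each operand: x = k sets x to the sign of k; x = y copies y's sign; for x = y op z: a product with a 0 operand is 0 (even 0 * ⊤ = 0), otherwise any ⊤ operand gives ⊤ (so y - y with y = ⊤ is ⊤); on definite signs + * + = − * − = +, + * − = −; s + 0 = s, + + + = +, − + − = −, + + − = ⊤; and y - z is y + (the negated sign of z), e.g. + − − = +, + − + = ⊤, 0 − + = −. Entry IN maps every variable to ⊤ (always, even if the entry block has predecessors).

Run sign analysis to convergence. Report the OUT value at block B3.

Fixpoint table:
  B0: | IN=(all ⊤) | OUT=(all ⊤)
  B1: | IN=(all ⊤) | OUT=(all ⊤)
  B2: | IN=(all ⊤) | OUT=(all ⊤)
  B3: | IN=(all ⊤) | OUT={d:+; rest ⊤}
  B4: | IN={d:+; rest ⊤} | OUT=(all ⊤)
  B5: | IN=(all ⊤) | OUT={e:+; rest ⊤}
  B6: | IN={e:+; rest ⊤} | OUT={b:-, e:+; rest ⊤}

Merge at B3: IN[B3] = OUT[B2] = {a: ⊤, b: ⊤, c: ⊤, d: ⊤, e: ⊤, f: ⊤}
Applying B3's transfer function to that IN value gives OUT[B3] (row B3 above).

Answer: {a: ⊤, b: ⊤, c: ⊤, d: +, e: ⊤, f: ⊤}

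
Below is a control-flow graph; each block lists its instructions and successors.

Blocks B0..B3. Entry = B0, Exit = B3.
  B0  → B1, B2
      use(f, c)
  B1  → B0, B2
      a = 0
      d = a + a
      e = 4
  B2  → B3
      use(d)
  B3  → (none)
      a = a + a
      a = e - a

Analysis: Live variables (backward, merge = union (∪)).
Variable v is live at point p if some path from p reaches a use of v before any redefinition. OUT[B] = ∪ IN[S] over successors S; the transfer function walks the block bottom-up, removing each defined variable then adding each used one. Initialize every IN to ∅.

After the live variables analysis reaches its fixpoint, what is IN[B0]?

Answer: {a, c, d, e, f}

Trace:
Converged values:
  B0:   IN={a, c, d, e, f}   OUT={a, c, d, e, f}
  B1:   IN={c, f}   OUT={a, c, d, e, f}
  B2:   IN={a, d, e}   OUT={a, e}
  B3:   IN={a, e}   OUT={}

Merge at B0: OUT[B0] = IN[B1] ⊔ IN[B2] = {a, c, d, e, f}
Applying B0's transfer function to that OUT value gives IN[B0] (row B0 above).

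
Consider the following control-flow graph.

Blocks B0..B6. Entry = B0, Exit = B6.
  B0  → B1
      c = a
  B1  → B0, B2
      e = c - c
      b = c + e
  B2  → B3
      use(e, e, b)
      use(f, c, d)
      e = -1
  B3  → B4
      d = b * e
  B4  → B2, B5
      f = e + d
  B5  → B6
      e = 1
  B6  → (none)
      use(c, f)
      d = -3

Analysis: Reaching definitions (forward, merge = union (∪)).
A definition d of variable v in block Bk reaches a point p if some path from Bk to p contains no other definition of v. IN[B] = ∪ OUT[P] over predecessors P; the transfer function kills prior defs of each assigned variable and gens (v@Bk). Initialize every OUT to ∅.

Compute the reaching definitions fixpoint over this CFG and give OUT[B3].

Per-block solution:
  B0:   IN={b@B1, c@B0, e@B1}   OUT={b@B1, c@B0, e@B1}
  B1:   IN={b@B1, c@B0, e@B1}   OUT={b@B1, c@B0, e@B1}
  B2:   IN={b@B1, c@B0, d@B3, e@B1, e@B2, f@B4}   OUT={b@B1, c@B0, d@B3, e@B2, f@B4}
  B3:   IN={b@B1, c@B0, d@B3, e@B2, f@B4}   OUT={b@B1, c@B0, d@B3, e@B2, f@B4}
  B4:   IN={b@B1, c@B0, d@B3, e@B2, f@B4}   OUT={b@B1, c@B0, d@B3, e@B2, f@B4}
  B5:   IN={b@B1, c@B0, d@B3, e@B2, f@B4}   OUT={b@B1, c@B0, d@B3, e@B5, f@B4}
  B6:   IN={b@B1, c@B0, d@B3, e@B5, f@B4}   OUT={b@B1, c@B0, d@B6, e@B5, f@B4}

Merge at B3: IN[B3] = OUT[B2] = {b@B1, c@B0, d@B3, e@B2, f@B4}
Applying B3's transfer function to that IN value gives OUT[B3] (row B3 above).

Answer: {b@B1, c@B0, d@B3, e@B2, f@B4}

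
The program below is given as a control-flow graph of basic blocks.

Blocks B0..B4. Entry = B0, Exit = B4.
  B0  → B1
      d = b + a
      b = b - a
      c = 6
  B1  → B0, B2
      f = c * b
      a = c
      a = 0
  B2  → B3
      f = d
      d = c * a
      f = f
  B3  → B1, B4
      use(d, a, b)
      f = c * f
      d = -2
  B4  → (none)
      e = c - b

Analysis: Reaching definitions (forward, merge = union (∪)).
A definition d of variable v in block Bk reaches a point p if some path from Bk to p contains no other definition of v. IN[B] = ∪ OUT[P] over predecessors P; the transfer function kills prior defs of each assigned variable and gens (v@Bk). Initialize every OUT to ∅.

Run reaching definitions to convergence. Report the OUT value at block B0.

Converged values:
  B0:  IN={a@B1, b@B0, c@B0, d@B0, d@B3, f@B1}  OUT={a@B1, b@B0, c@B0, d@B0, f@B1}
  B1:  IN={a@B1, b@B0, c@B0, d@B0, d@B3, f@B1, f@B3}  OUT={a@B1, b@B0, c@B0, d@B0, d@B3, f@B1}
  B2:  IN={a@B1, b@B0, c@B0, d@B0, d@B3, f@B1}  OUT={a@B1, b@B0, c@B0, d@B2, f@B2}
  B3:  IN={a@B1, b@B0, c@B0, d@B2, f@B2}  OUT={a@B1, b@B0, c@B0, d@B3, f@B3}
  B4:  IN={a@B1, b@B0, c@B0, d@B3, f@B3}  OUT={a@B1, b@B0, c@B0, d@B3, e@B4, f@B3}

Merge at B0 (entry node, so the boundary value {} is joined with the incoming edge(s)): IN[B0] = {} ⊔ OUT[B1] = {a@B1, b@B0, c@B0, d@B0, d@B3, f@B1}
Applying B0's transfer function to that IN value gives OUT[B0] (row B0 above).

Answer: {a@B1, b@B0, c@B0, d@B0, f@B1}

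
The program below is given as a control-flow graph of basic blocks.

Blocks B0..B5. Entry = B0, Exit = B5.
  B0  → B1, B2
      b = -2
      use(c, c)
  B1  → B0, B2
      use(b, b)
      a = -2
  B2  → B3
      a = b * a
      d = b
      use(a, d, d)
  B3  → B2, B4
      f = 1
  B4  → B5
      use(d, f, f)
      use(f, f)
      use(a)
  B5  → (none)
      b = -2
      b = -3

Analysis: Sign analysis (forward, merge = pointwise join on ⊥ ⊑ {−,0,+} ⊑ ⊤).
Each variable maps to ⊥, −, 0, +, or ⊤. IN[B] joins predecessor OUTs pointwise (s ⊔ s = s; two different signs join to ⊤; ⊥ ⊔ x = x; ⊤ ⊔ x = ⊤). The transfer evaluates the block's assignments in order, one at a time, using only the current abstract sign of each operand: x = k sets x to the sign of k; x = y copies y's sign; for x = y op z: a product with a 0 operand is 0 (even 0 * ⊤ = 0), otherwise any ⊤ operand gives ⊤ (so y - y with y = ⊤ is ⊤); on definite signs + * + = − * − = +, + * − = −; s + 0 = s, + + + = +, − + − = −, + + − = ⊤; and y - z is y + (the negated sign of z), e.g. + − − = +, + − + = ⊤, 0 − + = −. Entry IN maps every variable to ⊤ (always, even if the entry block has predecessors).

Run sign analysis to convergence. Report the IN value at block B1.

Answer: {a: ⊤, b: -, c: ⊤, d: ⊤, e: ⊤, f: ⊤}

Working:
Fixpoint table:
  B0: | IN=(all ⊤) | OUT={b:-; rest ⊤}
  B1: | IN={b:-; rest ⊤} | OUT={a:-, b:-; rest ⊤}
  B2: | IN={b:-; rest ⊤} | OUT={b:-, d:-; rest ⊤}
  B3: | IN={b:-, d:-; rest ⊤} | OUT={b:-, d:-, f:+; rest ⊤}
  B4: | IN={b:-, d:-, f:+; rest ⊤} | OUT={b:-, d:-, f:+; rest ⊤}
  B5: | IN={b:-, d:-, f:+; rest ⊤} | OUT={b:-, d:-, f:+; rest ⊤}

Merge at B1: IN[B1] = OUT[B0] = {a: ⊤, b: -, c: ⊤, d: ⊤, e: ⊤, f: ⊤}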